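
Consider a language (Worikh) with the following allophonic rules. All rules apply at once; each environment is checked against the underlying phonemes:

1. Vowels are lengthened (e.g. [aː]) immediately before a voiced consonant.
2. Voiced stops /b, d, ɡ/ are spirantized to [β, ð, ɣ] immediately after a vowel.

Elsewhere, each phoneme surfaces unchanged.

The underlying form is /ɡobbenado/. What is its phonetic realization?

[ɡoːβbeːnaːðo]

/ɡ/ (word-initial) fails the environment for rule 2, so it stays [ɡ].
/o/ (between /ɡ/ and /b/) occurs before a voiced consonant → [oː] by rule 1.
/b/ — between /o/ and /b/, immediately after a vowel — surfaces as [β] (rule 2).
/b/ (between /b/ and /e/) is in the target of rule 2 but the environment (immediately after a vowel) is not met → [b].
/e/ (between /b/ and /n/): before a voiced consonant, so rule 1 applies → [eː].
/n/ (between /e/ and /a/): no rule targets it → [n].
/a/ meets the environment for rule 1 (before a voiced consonant) → [aː].
/d/ — between /a/ and /o/, immediately after a vowel — surfaces as [ð] (rule 2).
/o/ (word-final) fails the environment for rule 1, so it stays [o].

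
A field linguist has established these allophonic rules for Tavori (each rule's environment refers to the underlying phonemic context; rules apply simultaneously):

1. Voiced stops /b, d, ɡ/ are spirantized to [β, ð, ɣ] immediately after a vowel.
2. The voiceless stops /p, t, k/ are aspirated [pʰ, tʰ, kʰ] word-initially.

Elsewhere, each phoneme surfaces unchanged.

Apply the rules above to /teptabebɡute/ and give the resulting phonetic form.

[tʰeptaβeβɡute]

/t/ (word-initial) occurs word-initially → [tʰ] by rule 2.
/e/ (between /t/ and /p/): no rule targets it → [e].
/p/ (between /e/ and /t/) fails the environment for rule 2, so it stays [p].
/t/ (between /p/ and /a/) is in the target of rule 2 but the environment (word-initially) is not met → [t].
/a/ (between /t/ and /b/): no rule targets it → [a].
/b/ (between /a/ and /e/) occurs immediately after a vowel → [β] by rule 1.
/e/ (between /b/ and /b/): no rule targets it → [e].
/b/ meets the environment for rule 1 (immediately after a vowel) → [β].
/ɡ/ (between /b/ and /u/) fails the environment for rule 1, so it stays [ɡ].
/u/ — not in any rule's target class → [u].
/t/ (between /u/ and /e/): rule 2 targets it, but not word-initially → unchanged [t].
/e/ — not in any rule's target class → [e].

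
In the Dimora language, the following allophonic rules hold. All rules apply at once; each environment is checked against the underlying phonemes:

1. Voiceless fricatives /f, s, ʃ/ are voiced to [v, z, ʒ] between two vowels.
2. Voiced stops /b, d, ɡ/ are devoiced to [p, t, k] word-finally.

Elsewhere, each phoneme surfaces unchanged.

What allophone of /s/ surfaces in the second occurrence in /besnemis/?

[s]

/s/ (word-final) fails the environment for rule 1, so it stays [s].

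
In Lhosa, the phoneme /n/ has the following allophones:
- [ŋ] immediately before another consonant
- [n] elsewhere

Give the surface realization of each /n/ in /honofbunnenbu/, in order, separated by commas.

[n], [ŋ], [n], [ŋ]

Occurrence 1 (position 3): no conditioning environment matches → elsewhere allophone [n].
Occurrence 2 (position 8): immediately before another consonant → [ŋ].
Occurrence 3 (position 9): no conditioning environment matches → elsewhere allophone [n].
Occurrence 4 (position 11): immediately before another consonant → [ŋ].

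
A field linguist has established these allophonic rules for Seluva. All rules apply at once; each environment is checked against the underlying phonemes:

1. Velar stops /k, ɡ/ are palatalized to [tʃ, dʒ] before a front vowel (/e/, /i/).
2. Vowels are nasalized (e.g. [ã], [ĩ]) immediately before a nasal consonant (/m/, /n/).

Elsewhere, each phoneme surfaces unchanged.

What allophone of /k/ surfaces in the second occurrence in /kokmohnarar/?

[k]

/k/ (between /o/ and /m/) fails the environment for rule 1, so it stays [k].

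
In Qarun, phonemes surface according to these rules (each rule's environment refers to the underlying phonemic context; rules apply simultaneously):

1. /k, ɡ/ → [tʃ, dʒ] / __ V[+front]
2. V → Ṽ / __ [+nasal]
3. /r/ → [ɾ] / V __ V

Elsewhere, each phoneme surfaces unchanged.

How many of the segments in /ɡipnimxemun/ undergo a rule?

4

Segments that undergo a rule: /ɡ/ → [dʒ] (rule 1); /i/ → [ĩ] (rule 2); /e/ → [ẽ] (rule 2); /u/ → [ũ] (rule 2).
All other segments surface unchanged.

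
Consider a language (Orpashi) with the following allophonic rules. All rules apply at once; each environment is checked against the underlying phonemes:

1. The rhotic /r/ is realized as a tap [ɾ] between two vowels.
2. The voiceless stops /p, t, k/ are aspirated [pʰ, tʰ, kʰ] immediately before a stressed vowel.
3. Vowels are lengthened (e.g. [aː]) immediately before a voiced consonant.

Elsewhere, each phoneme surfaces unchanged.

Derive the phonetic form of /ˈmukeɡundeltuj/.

[ˈmukeːɡuːndeːltuːj]

/m/ (word-initial) is unaffected → [m].
/u/ (between /m/ and /k/) is in the target of rule 3 but the environment (before a voiced consonant) is not met → [u].
/k/ (between /u/ and /e/) fails the environment for rule 2, so it stays [k].
/e/ (between /k/ and /ɡ/) occurs before a voiced consonant → [eː] by rule 3.
/ɡ/ — not in any rule's target class → [ɡ].
/u/ (between /ɡ/ and /n/) occurs before a voiced consonant → [uː] by rule 3.
/n/ — not in any rule's target class → [n].
/d/ (between /n/ and /e/) is unaffected → [d].
Rule 3 applies to /e/ (between /d/ and /l/: before a voiced consonant) → [eː].
/l/ — not in any rule's target class → [l].
/t/ (between /l/ and /u/) is in the target of rule 2 but the environment (immediately before a stressed vowel) is not met → [t].
Rule 3 applies to /u/ (between /t/ and /j/: before a voiced consonant) → [uː].
/j/ stays [j].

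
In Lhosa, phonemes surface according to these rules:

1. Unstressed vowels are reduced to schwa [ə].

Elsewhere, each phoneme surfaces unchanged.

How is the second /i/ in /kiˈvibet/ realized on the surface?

[i]

/i/ — between /v/ and /b/; rule 1 does not apply here → [i].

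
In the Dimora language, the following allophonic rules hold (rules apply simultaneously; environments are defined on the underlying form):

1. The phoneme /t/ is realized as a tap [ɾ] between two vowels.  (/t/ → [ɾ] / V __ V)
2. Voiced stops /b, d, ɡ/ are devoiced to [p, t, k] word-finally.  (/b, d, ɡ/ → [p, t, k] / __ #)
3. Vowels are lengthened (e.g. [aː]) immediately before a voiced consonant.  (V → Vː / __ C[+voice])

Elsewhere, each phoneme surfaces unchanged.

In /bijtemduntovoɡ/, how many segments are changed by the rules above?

Segments that undergo a rule: /i/ → [iː] (rule 3); /e/ → [eː] (rule 3); /u/ → [uː] (rule 3); /o/ → [oː] (rule 3); /o/ → [oː] (rule 3); /ɡ/ → [k] (rule 2).
All other segments surface unchanged.

6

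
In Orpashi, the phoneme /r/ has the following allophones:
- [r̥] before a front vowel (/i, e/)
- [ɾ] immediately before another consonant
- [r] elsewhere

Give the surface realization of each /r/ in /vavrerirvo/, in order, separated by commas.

Occurrence 1 (position 4): before a front vowel (/i, e/) → [r̥].
Occurrence 2 (position 6): before a front vowel (/i, e/) → [r̥].
Occurrence 3 (position 8): immediately before another consonant → [ɾ].

[r̥], [r̥], [ɾ]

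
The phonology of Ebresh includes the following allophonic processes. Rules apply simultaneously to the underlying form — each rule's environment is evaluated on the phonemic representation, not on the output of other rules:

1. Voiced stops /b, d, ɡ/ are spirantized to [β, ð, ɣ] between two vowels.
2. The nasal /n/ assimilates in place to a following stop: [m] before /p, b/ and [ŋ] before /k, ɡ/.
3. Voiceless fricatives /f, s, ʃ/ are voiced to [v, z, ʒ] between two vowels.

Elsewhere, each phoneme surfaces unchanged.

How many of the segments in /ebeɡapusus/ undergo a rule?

Segments that undergo a rule: /b/ → [β] (rule 1); /ɡ/ → [ɣ] (rule 1); /s/ → [z] (rule 3).
All other segments surface unchanged.

3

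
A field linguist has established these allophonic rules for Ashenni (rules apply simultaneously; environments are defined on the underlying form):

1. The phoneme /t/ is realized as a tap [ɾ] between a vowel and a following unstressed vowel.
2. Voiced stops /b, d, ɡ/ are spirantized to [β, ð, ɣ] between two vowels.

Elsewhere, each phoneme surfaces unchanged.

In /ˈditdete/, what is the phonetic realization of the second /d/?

[d]

/d/ (between /t/ and /e/) fails the environment for rule 2, so it stays [d].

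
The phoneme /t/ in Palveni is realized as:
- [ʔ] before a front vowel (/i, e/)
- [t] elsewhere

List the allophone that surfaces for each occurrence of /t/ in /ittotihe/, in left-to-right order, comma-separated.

[t], [t], [ʔ]

Occurrence 1 (position 2): no conditioning environment matches → elsewhere allophone [t].
Occurrence 2 (position 3): no conditioning environment matches → elsewhere allophone [t].
Occurrence 3 (position 5): before a front vowel (/i, e/) → [ʔ].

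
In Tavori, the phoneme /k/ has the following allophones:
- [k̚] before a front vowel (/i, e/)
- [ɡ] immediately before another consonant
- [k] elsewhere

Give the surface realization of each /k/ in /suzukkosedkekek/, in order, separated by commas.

[ɡ], [k], [k̚], [k̚], [k]

Occurrence 1 (position 5): immediately before another consonant → [ɡ].
Occurrence 2 (position 6): no conditioning environment matches → elsewhere allophone [k].
Occurrence 3 (position 11): before a front vowel (/i, e/) → [k̚].
Occurrence 4 (position 13): before a front vowel (/i, e/) → [k̚].
Occurrence 5 (position 15): no conditioning environment matches → elsewhere allophone [k].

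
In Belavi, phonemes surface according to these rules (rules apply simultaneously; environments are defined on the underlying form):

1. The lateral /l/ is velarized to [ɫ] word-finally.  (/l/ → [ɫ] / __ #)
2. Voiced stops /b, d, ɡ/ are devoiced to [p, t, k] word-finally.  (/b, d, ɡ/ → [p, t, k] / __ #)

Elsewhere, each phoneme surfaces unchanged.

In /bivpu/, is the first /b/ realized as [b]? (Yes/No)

/b/ (word-initial) is in the target of rule 2 but the environment (word-finally) is not met → [b].
The actual realization is [b], which matches [b].

Yes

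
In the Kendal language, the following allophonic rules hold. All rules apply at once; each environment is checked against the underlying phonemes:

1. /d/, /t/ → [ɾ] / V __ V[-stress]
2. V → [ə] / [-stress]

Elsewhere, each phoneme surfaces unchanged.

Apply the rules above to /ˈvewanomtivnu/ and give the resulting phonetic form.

[ˈvewənəmtəvnə]

/v/ — not in any rule's target class → [v].
/e/ — between /v/ and /w/; rule 2 does not apply here → [e].
/w/ stays [w].
Rule 2 applies to /a/ (between /w/ and /n/: in an unstressed syllable) → [ə].
/n/ — not in any rule's target class → [n].
Rule 2 applies to /o/ (between /n/ and /m/: in an unstressed syllable) → [ə].
/m/ — not in any rule's target class → [m].
/t/ — between /m/ and /i/; rule 1 does not apply here → [t].
Rule 2 applies to /i/ (between /t/ and /v/: in an unstressed syllable) → [ə].
/v/ (between /i/ and /n/) is unaffected → [v].
/n/ stays [n].
/u/ (word-final) occurs in an unstressed syllable → [ə] by rule 2.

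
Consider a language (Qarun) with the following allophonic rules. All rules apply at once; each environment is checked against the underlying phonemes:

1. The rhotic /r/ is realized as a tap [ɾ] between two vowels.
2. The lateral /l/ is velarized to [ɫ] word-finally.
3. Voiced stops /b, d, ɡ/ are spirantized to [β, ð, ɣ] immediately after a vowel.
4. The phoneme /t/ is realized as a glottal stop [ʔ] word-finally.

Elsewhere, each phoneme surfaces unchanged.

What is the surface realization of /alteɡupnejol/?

[alteɣupnejoɫ]

/l/ — between /a/ and /t/; rule 2 does not apply here → [l].
/t/ — between /l/ and /e/; rule 4 does not apply here → [t].
/ɡ/ — between /e/ and /u/, immediately after a vowel — surfaces as [ɣ] (rule 3).
/l/ (word-final): word-finally, so rule 2 applies → [ɫ].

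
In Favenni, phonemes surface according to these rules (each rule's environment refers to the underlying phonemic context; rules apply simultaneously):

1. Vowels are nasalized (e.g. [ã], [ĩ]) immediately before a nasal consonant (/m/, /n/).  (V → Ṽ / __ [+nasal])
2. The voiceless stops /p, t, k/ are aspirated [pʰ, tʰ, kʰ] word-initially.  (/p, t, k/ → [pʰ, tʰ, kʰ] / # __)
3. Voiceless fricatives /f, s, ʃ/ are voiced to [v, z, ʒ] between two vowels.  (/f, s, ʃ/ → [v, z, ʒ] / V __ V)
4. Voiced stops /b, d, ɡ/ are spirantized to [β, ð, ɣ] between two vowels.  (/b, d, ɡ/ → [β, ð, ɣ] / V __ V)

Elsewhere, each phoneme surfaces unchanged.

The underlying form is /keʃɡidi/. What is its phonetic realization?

[kʰeʃɡiði]

/k/ meets the environment for rule 2 (word-initially) → [kʰ].
/e/ (between /k/ and /ʃ/) is in the target of rule 1 but the environment (before a nasal consonant) is not met → [e].
/ʃ/ (between /e/ and /ɡ/): rule 3 targets it, but not between two vowels → unchanged [ʃ].
/ɡ/ — between /ʃ/ and /i/; rule 4 does not apply here → [ɡ].
/i/ (between /ɡ/ and /d/): rule 1 targets it, but not before a nasal consonant → unchanged [i].
/d/ (between /i/ and /i/): between two vowels, so rule 4 applies → [ð].
/i/ (word-final): rule 1 targets it, but not before a nasal consonant → unchanged [i].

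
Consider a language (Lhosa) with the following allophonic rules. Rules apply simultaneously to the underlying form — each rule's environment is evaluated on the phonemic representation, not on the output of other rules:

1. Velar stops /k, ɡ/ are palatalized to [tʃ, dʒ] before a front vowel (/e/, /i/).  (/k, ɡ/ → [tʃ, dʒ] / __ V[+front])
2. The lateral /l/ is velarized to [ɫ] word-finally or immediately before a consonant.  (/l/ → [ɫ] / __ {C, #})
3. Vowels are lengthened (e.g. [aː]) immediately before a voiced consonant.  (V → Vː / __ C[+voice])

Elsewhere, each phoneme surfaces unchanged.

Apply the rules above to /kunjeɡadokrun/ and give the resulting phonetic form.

[kuːnjeːɡaːdokruːn]

/k/ (word-initial): rule 1 targets it, but not before a front vowel → unchanged [k].
/u/ (between /k/ and /n/) occurs before a voiced consonant → [uː] by rule 3.
/n/ — not in any rule's target class → [n].
/j/ (between /n/ and /e/): no rule targets it → [j].
/e/ (between /j/ and /ɡ/): before a voiced consonant, so rule 3 applies → [eː].
/ɡ/ (between /e/ and /a/): rule 1 targets it, but not before a front vowel → unchanged [ɡ].
Rule 3 applies to /a/ (between /ɡ/ and /d/: before a voiced consonant) → [aː].
/d/ (between /a/ and /o/) is unaffected → [d].
/o/ (between /d/ and /k/) is in the target of rule 3 but the environment (before a voiced consonant) is not met → [o].
/k/ (between /o/ and /r/) is in the target of rule 1 but the environment (before a front vowel) is not met → [k].
/r/ (between /k/ and /u/) is unaffected → [r].
Rule 3 applies to /u/ (between /r/ and /n/: before a voiced consonant) → [uː].
/n/ (word-final): no rule targets it → [n].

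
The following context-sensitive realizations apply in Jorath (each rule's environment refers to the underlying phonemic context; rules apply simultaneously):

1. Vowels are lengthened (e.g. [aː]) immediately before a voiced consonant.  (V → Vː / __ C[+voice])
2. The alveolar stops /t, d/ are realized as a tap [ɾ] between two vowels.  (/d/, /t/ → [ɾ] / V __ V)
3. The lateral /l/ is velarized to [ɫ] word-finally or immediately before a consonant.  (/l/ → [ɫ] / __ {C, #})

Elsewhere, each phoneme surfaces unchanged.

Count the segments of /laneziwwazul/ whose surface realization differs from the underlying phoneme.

6

Segments that undergo a rule: /a/ → [aː] (rule 1); /e/ → [eː] (rule 1); /i/ → [iː] (rule 1); /a/ → [aː] (rule 1); /u/ → [uː] (rule 1); /l/ → [ɫ] (rule 3).
All other segments surface unchanged.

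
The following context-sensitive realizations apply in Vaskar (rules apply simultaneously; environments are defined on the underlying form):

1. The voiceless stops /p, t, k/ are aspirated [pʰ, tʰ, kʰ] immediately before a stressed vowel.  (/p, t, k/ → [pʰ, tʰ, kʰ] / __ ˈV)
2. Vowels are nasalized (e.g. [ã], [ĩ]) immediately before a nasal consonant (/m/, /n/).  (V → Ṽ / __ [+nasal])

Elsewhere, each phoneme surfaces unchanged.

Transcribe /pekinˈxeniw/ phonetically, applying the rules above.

[pekĩnˈxẽniw]

/p/ (word-initial) fails the environment for rule 1, so it stays [p].
/e/ (between /p/ and /k/) is in the target of rule 2 but the environment (before a nasal consonant) is not met → [e].
/k/ (between /e/ and /i/): rule 1 targets it, but not immediately before a stressed vowel → unchanged [k].
Rule 2 applies to /i/ (between /k/ and /n/: before a nasal consonant) → [ĩ].
/n/ (between /i/ and /x/) is unaffected → [n].
/x/ (between /n/ and /e/): no rule targets it → [x].
/e/ — between /x/ and /n/, before a nasal consonant — surfaces as [ẽ] (rule 2).
/n/ (between /e/ and /i/) is unaffected → [n].
/i/ (between /n/ and /w/): rule 2 targets it, but not before a nasal consonant → unchanged [i].
/w/ (word-final): no rule targets it → [w].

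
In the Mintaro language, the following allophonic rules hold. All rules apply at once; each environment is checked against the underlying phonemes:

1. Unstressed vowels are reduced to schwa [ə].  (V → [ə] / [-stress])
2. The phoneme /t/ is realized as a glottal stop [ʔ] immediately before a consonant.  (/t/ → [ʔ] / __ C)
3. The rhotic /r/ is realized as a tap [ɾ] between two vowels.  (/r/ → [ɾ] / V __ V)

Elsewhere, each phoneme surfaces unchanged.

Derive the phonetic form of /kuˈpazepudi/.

[kəˈpazəpədə]

Rule 1 applies to /u/ (between /k/ and /p/: in an unstressed syllable) → [ə].
/a/ — between /p/ and /z/; rule 1 does not apply here → [a].
/e/ — between /z/ and /p/, in an unstressed syllable — surfaces as [ə] (rule 1).
/u/ (between /p/ and /d/): in an unstressed syllable, so rule 1 applies → [ə].
/i/ (word-final): in an unstressed syllable, so rule 1 applies → [ə].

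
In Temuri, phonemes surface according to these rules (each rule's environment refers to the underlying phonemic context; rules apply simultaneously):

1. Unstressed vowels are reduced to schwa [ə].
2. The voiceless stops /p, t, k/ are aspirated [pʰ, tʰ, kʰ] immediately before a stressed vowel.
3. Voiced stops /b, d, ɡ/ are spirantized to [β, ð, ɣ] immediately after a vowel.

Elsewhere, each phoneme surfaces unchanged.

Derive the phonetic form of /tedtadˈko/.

[təðtəðˈkʰo]

/t/ (word-initial) is in the target of rule 2 but the environment (immediately before a stressed vowel) is not met → [t].
Rule 1 applies to /e/ (between /t/ and /d/: in an unstressed syllable) → [ə].
/d/ — between /e/ and /t/, immediately after a vowel — surfaces as [ð] (rule 3).
/t/ — between /d/ and /a/; rule 2 does not apply here → [t].
Rule 1 applies to /a/ (between /t/ and /d/: in an unstressed syllable) → [ə].
/d/ (between /a/ and /k/): immediately after a vowel, so rule 3 applies → [ð].
/k/ (between /d/ and /o/): immediately before a stressed vowel, so rule 2 applies → [kʰ].
/o/ (word-final): rule 1 targets it, but not in an unstressed syllable → unchanged [o].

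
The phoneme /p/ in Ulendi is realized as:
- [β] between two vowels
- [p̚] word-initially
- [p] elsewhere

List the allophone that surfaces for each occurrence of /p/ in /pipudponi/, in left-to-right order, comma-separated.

Occurrence 1 (position 1): word-initially → [p̚].
Occurrence 2 (position 3): between two vowels → [β].
Occurrence 3 (position 6): no conditioning environment matches → elsewhere allophone [p].

[p̚], [β], [p]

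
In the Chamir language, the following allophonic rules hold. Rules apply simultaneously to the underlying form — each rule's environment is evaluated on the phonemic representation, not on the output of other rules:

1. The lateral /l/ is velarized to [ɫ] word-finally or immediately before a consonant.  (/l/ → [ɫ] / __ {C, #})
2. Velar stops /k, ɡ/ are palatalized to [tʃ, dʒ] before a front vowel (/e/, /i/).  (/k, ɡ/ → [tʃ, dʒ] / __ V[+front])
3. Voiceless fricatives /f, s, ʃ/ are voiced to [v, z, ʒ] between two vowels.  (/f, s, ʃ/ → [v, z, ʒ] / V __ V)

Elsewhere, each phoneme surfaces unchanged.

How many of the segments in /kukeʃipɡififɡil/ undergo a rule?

Segments that undergo a rule: /k/ → [tʃ] (rule 2); /ʃ/ → [ʒ] (rule 3); /ɡ/ → [dʒ] (rule 2); /f/ → [v] (rule 3); /ɡ/ → [dʒ] (rule 2); /l/ → [ɫ] (rule 1).
All other segments surface unchanged.

6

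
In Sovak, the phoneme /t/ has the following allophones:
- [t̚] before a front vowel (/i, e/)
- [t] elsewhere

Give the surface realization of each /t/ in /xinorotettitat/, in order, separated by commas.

[t̚], [t], [t̚], [t], [t]

Occurrence 1 (position 7): before a front vowel (/i, e/) → [t̚].
Occurrence 2 (position 9): no conditioning environment matches → elsewhere allophone [t].
Occurrence 3 (position 10): before a front vowel (/i, e/) → [t̚].
Occurrence 4 (position 12): no conditioning environment matches → elsewhere allophone [t].
Occurrence 5 (position 14): no conditioning environment matches → elsewhere allophone [t].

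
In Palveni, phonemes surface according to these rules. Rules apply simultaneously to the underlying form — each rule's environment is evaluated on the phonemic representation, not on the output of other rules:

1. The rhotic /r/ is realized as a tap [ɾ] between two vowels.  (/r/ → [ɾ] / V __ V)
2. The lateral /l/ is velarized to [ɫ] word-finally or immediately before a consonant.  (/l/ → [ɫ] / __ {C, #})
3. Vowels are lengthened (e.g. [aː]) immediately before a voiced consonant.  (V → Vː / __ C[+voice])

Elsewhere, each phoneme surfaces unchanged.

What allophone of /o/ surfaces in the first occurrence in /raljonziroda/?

/o/ (between /j/ and /n/) occurs before a voiced consonant → [oː] by rule 3.

[oː]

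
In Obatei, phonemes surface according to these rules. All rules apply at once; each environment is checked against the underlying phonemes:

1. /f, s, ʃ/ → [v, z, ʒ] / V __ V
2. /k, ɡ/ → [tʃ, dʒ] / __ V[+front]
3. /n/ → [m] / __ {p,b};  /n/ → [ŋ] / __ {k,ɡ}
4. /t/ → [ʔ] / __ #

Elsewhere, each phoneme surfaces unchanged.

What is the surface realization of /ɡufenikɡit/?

/ɡ/ (word-initial) fails the environment for rule 2, so it stays [ɡ].
/u/ (between /ɡ/ and /f/) is unaffected → [u].
/f/ (between /u/ and /e/) occurs between two vowels → [v] by rule 1.
/e/ (between /f/ and /n/) is unaffected → [e].
/n/ — between /e/ and /i/; rule 3 does not apply here → [n].
/i/ stays [i].
/k/ (between /i/ and /ɡ/) is in the target of rule 2 but the environment (before a front vowel) is not met → [k].
/ɡ/ (between /k/ and /i/) occurs before a front vowel → [dʒ] by rule 2.
/i/ (between /ɡ/ and /t/): no rule targets it → [i].
/t/ (word-final) occurs word-finally → [ʔ] by rule 4.

[ɡuvenikdʒiʔ]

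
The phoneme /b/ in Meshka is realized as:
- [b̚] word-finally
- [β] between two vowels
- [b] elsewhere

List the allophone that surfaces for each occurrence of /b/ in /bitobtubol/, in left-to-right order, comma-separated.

[b], [b], [β]

Occurrence 1 (position 1): no conditioning environment matches → elsewhere allophone [b].
Occurrence 2 (position 5): no conditioning environment matches → elsewhere allophone [b].
Occurrence 3 (position 8): between two vowels → [β].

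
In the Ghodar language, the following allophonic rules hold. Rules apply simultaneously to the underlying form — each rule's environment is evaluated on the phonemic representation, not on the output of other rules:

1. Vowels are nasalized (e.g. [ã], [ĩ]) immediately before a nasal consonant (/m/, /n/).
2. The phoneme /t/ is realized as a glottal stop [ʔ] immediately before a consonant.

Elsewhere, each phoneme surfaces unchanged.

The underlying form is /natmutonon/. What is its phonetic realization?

[naʔmutõnõn]

/a/ (between /n/ and /t/): rule 1 targets it, but not before a nasal consonant → unchanged [a].
/t/ — between /a/ and /m/, immediately before a consonant — surfaces as [ʔ] (rule 2).
/u/ (between /m/ and /t/): rule 1 targets it, but not before a nasal consonant → unchanged [u].
/t/ (between /u/ and /o/) is in the target of rule 2 but the environment (immediately before a consonant) is not met → [t].
/o/ — between /t/ and /n/, before a nasal consonant — surfaces as [õ] (rule 1).
Rule 1 applies to /o/ (between /n/ and /n/: before a nasal consonant) → [õ].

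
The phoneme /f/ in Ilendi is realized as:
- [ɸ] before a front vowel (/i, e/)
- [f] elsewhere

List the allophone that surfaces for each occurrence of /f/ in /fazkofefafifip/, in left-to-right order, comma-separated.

[f], [ɸ], [f], [ɸ], [ɸ]

Occurrence 1 (position 1): no conditioning environment matches → elsewhere allophone [f].
Occurrence 2 (position 6): before a front vowel (/i, e/) → [ɸ].
Occurrence 3 (position 8): no conditioning environment matches → elsewhere allophone [f].
Occurrence 4 (position 10): before a front vowel (/i, e/) → [ɸ].
Occurrence 5 (position 12): before a front vowel (/i, e/) → [ɸ].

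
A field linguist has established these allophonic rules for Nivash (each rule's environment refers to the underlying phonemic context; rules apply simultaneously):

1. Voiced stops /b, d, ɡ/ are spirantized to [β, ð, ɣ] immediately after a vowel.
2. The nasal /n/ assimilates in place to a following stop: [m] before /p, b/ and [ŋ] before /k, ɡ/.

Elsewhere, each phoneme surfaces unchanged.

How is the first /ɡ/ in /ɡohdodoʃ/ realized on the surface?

/ɡ/ (word-initial) fails the environment for rule 1, so it stays [ɡ].

[ɡ]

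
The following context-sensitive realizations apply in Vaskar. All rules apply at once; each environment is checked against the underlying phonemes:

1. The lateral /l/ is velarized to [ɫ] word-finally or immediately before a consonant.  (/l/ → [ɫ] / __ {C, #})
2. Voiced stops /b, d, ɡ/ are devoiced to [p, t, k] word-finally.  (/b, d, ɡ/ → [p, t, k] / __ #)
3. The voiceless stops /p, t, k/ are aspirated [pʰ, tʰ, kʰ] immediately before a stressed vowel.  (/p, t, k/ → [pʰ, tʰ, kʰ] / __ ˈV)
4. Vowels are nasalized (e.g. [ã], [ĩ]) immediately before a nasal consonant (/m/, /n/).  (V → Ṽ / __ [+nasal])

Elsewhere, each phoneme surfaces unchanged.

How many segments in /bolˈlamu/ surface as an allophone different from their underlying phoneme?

2

Segments that undergo a rule: /l/ → [ɫ] (rule 1); /a/ → [ã] (rule 4).
All other segments surface unchanged.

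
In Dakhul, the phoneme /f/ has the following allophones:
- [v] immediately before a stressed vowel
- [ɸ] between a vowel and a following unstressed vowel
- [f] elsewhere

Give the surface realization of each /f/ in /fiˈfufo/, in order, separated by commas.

Occurrence 1 (position 1): no conditioning environment matches → elsewhere allophone [f].
Occurrence 2 (position 3): immediately before a stressed vowel → [v].
Occurrence 3 (position 5): between a vowel and a following unstressed vowel → [ɸ].

[f], [v], [ɸ]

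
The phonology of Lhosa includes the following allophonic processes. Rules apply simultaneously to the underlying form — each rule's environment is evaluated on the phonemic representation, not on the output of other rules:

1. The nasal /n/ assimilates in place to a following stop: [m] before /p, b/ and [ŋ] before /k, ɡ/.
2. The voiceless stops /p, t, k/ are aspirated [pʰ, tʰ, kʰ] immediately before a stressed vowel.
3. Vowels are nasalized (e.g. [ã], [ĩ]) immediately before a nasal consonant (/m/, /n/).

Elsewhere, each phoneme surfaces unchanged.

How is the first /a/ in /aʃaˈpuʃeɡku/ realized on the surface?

/a/ (word-initial): rule 3 targets it, but not before a nasal consonant → unchanged [a].

[a]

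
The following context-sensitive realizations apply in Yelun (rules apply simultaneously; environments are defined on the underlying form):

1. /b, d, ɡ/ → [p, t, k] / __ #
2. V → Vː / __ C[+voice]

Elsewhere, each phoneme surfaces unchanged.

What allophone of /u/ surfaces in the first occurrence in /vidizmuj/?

/u/ meets the environment for rule 2 (before a voiced consonant) → [uː].

[uː]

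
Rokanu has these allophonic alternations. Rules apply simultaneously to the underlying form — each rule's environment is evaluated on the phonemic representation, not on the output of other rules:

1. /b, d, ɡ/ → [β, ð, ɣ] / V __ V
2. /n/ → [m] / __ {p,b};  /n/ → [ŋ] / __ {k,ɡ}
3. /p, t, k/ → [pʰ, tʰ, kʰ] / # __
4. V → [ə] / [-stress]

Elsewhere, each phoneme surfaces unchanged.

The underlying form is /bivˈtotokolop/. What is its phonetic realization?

[bəvˈtotəkələp]

/b/ (word-initial): rule 1 targets it, but not between two vowels → unchanged [b].
Rule 4 applies to /i/ (between /b/ and /v/: in an unstressed syllable) → [ə].
/v/ (between /i/ and /t/): no rule targets it → [v].
/t/ (between /v/ and /o/) fails the environment for rule 3, so it stays [t].
/o/ (between /t/ and /t/) is in the target of rule 4 but the environment (in an unstressed syllable) is not met → [o].
/t/ (between /o/ and /o/) fails the environment for rule 3, so it stays [t].
/o/ meets the environment for rule 4 (in an unstressed syllable) → [ə].
/k/ (between /o/ and /o/) fails the environment for rule 3, so it stays [k].
/o/ — between /k/ and /l/, in an unstressed syllable — surfaces as [ə] (rule 4).
/l/ (between /o/ and /o/) is unaffected → [l].
/o/ — between /l/ and /p/, in an unstressed syllable — surfaces as [ə] (rule 4).
/p/ — word-final; rule 3 does not apply here → [p].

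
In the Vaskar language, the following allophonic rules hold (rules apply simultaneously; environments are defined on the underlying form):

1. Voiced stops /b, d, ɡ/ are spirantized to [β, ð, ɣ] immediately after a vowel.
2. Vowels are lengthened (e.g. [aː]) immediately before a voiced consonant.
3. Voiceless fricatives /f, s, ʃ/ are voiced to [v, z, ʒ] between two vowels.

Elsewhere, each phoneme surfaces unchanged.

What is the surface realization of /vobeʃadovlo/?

[voːβeʒaːðoːvlo]

/o/ meets the environment for rule 2 (before a voiced consonant) → [oː].
/b/ (between /o/ and /e/): immediately after a vowel, so rule 1 applies → [β].
/e/ (between /b/ and /ʃ/): rule 2 targets it, but not before a voiced consonant → unchanged [e].
/ʃ/ (between /e/ and /a/): between two vowels, so rule 3 applies → [ʒ].
/a/ (between /ʃ/ and /d/) occurs before a voiced consonant → [aː] by rule 2.
/d/ (between /a/ and /o/) occurs immediately after a vowel → [ð] by rule 1.
/o/ (between /d/ and /v/): before a voiced consonant, so rule 2 applies → [oː].
/o/ — word-final; rule 2 does not apply here → [o].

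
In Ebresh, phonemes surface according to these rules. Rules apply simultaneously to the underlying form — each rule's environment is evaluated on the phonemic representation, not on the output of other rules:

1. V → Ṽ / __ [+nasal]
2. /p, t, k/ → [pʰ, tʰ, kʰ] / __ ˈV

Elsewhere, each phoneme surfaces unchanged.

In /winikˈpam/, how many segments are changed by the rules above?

3

Segments that undergo a rule: /i/ → [ĩ] (rule 1); /p/ → [pʰ] (rule 2); /a/ → [ã] (rule 1).
All other segments surface unchanged.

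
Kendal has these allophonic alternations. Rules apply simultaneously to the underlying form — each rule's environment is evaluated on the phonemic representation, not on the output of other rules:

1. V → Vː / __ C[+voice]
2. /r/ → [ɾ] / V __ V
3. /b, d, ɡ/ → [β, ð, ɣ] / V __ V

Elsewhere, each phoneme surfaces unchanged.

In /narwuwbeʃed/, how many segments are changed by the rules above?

3

Segments that undergo a rule: /a/ → [aː] (rule 1); /u/ → [uː] (rule 1); /e/ → [eː] (rule 1).
All other segments surface unchanged.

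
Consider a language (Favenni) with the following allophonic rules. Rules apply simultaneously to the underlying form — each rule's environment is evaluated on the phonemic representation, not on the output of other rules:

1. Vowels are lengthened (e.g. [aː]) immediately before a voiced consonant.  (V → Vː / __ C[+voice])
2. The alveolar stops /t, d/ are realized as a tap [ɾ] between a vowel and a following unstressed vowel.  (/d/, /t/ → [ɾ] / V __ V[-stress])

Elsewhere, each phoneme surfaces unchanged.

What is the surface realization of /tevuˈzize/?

[teːvuːˈziːze]

/t/ — word-initial; rule 2 does not apply here → [t].
/e/ (between /t/ and /v/): before a voiced consonant, so rule 1 applies → [eː].
/v/ (between /e/ and /u/): no rule targets it → [v].
/u/ — between /v/ and /z/, before a voiced consonant — surfaces as [uː] (rule 1).
/z/ stays [z].
/i/ (between /z/ and /z/) occurs before a voiced consonant → [iː] by rule 1.
/z/ (between /i/ and /e/): no rule targets it → [z].
/e/ (word-final) is in the target of rule 1 but the environment (before a voiced consonant) is not met → [e].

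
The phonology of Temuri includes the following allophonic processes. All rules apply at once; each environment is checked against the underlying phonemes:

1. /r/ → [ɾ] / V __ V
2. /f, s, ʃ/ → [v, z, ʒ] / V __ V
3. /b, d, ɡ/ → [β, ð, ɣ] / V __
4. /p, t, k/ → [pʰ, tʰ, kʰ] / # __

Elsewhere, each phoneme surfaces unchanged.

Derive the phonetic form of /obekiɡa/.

/b/ — between /o/ and /e/, immediately after a vowel — surfaces as [β] (rule 3).
/k/ (between /e/ and /i/) is in the target of rule 4 but the environment (word-initially) is not met → [k].
/ɡ/ (between /i/ and /a/) occurs immediately after a vowel → [ɣ] by rule 3.

[oβekiɣa]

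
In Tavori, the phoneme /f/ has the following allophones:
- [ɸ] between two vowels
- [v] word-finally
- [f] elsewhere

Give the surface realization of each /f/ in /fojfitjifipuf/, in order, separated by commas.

Occurrence 1 (position 1): no conditioning environment matches → elsewhere allophone [f].
Occurrence 2 (position 4): no conditioning environment matches → elsewhere allophone [f].
Occurrence 3 (position 9): between two vowels → [ɸ].
Occurrence 4 (position 13): word-finally → [v].

[f], [f], [ɸ], [v]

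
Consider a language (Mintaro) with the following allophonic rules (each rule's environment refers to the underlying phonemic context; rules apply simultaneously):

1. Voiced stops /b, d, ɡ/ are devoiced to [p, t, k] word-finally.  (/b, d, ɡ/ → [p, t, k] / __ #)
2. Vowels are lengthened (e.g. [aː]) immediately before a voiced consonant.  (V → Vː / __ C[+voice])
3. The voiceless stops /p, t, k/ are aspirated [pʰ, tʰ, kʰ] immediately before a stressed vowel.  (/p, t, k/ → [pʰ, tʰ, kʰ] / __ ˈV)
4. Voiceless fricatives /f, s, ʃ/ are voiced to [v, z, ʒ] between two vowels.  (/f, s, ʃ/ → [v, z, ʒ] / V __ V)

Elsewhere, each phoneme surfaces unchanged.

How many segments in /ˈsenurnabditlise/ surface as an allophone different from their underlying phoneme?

Segments that undergo a rule: /e/ → [eː] (rule 2); /u/ → [uː] (rule 2); /a/ → [aː] (rule 2); /s/ → [z] (rule 4).
All other segments surface unchanged.

4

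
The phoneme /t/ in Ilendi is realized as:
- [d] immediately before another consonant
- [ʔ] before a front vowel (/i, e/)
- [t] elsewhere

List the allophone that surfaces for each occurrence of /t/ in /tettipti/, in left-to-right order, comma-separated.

Occurrence 1 (position 1): before a front vowel (/i, e/) → [ʔ].
Occurrence 2 (position 3): immediately before another consonant → [d].
Occurrence 3 (position 4): before a front vowel (/i, e/) → [ʔ].
Occurrence 4 (position 7): before a front vowel (/i, e/) → [ʔ].

[ʔ], [d], [ʔ], [ʔ]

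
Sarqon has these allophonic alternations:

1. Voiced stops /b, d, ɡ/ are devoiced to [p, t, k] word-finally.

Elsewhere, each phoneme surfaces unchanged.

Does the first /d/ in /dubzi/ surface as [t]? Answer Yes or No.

No

/d/ — word-initial; rule 1 does not apply here → [d].
The actual realization is [d], not [t].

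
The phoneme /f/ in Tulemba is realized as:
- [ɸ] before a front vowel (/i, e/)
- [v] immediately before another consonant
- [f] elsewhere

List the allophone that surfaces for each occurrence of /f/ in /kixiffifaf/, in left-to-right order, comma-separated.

[v], [ɸ], [f], [f]

Occurrence 1 (position 5): immediately before another consonant → [v].
Occurrence 2 (position 6): before a front vowel (/i, e/) → [ɸ].
Occurrence 3 (position 8): no conditioning environment matches → elsewhere allophone [f].
Occurrence 4 (position 10): no conditioning environment matches → elsewhere allophone [f].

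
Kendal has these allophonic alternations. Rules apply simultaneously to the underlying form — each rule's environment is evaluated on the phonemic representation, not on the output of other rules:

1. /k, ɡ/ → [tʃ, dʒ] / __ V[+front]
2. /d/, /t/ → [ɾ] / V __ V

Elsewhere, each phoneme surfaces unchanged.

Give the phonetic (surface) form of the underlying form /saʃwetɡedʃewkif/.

[saʃwetdʒedʃewtʃif]

/s/ (word-initial): no rule targets it → [s].
/a/ (between /s/ and /ʃ/): no rule targets it → [a].
/ʃ/ — not in any rule's target class → [ʃ].
/w/ (between /ʃ/ and /e/): no rule targets it → [w].
/e/ (between /w/ and /t/): no rule targets it → [e].
/t/ (between /e/ and /ɡ/) is in the target of rule 2 but the environment (between two vowels) is not met → [t].
/ɡ/ (between /t/ and /e/) occurs before a front vowel → [dʒ] by rule 1.
/e/ stays [e].
/d/ (between /e/ and /ʃ/): rule 2 targets it, but not between two vowels → unchanged [d].
/ʃ/ (between /d/ and /e/) is unaffected → [ʃ].
/e/ (between /ʃ/ and /w/): no rule targets it → [e].
/w/ — not in any rule's target class → [w].
/k/ — between /w/ and /i/, before a front vowel — surfaces as [tʃ] (rule 1).
/i/ stays [i].
/f/ (word-final): no rule targets it → [f].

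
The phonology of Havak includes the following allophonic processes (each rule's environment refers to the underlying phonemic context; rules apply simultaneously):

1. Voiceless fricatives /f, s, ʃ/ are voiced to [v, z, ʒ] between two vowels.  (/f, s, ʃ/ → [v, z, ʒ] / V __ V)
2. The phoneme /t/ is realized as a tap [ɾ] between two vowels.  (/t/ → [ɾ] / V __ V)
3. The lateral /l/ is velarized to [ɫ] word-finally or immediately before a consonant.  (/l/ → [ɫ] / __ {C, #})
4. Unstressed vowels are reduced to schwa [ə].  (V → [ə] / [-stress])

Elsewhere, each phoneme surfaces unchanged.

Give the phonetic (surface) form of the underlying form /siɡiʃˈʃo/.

[səɡəʃˈʃo]

/s/ (word-initial): rule 1 targets it, but not between two vowels → unchanged [s].
Rule 4 applies to /i/ (between /s/ and /ɡ/: in an unstressed syllable) → [ə].
/ɡ/ (between /i/ and /i/) is unaffected → [ɡ].
/i/ (between /ɡ/ and /ʃ/) occurs in an unstressed syllable → [ə] by rule 4.
/ʃ/ (between /i/ and /ʃ/): rule 1 targets it, but not between two vowels → unchanged [ʃ].
/ʃ/ (between /ʃ/ and /o/) is in the target of rule 1 but the environment (between two vowels) is not met → [ʃ].
/o/ (word-final) fails the environment for rule 4, so it stays [o].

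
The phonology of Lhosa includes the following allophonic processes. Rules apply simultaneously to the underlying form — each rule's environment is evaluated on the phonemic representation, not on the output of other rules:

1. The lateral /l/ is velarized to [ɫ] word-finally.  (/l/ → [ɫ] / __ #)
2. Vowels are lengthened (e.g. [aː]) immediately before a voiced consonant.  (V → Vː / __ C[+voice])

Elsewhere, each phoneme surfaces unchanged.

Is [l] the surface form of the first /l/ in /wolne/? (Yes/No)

/l/ (between /o/ and /n/): rule 1 targets it, but not word-finally → unchanged [l].
The actual realization is [l], which matches [l].

Yes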